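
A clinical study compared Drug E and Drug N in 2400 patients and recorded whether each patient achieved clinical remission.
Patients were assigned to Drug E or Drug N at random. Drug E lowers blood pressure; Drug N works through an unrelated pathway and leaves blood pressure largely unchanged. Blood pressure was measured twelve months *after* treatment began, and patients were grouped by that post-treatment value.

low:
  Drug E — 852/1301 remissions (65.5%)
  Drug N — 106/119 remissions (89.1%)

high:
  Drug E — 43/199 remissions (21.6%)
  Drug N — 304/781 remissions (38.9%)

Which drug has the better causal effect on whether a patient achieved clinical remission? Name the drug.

Stratifying would compare drugs among patients the drugs themselves sorted into blood pressure groups — a form of selection on an intermediate. The unconditioned pooled rates give the total causal effect.
Pooled: Drug E 59.7% vs Drug N 45.6%; Drug E is higher overall.

Drug E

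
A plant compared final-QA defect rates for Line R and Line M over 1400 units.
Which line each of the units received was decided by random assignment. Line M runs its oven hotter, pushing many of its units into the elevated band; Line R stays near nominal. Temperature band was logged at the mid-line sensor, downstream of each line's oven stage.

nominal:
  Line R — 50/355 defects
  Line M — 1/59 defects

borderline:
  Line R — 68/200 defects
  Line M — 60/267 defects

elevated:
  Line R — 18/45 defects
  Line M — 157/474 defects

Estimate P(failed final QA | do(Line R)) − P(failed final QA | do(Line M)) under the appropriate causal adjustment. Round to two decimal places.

The stratified and pooled comparisons disagree (Line M wins within each in-process temperature band; Line R wins overall), so the answer turns on the causal role of in-process temperature band.
In-process temperature band lies on the pathway line → in-process temperature band → outcome, so adjusting for it blocks the indirect effect. For the total causal effect of line, use the unadjusted pooled rates.
The causal difference is the pooled difference: 0.227 − 0.273 = -0.046.

-0.05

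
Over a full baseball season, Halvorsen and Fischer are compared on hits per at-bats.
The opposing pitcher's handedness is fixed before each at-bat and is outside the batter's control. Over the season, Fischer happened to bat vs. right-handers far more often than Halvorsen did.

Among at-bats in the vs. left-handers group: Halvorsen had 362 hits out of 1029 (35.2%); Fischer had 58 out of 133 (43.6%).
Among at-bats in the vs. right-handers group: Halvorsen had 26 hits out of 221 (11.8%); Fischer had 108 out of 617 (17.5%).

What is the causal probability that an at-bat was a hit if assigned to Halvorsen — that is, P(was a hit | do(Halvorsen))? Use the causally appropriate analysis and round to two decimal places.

0.25

Pitcher handedness is set before the player has any effect — it is not caused by the player — and it independently drives the outcome. That makes it a confounder, so the causal comparison is within pitcher handedness levels.
Standardising Halvorsen to the population pitcher handedness mix: 0.581·362/1029 + 0.419·26/221 = 0.254.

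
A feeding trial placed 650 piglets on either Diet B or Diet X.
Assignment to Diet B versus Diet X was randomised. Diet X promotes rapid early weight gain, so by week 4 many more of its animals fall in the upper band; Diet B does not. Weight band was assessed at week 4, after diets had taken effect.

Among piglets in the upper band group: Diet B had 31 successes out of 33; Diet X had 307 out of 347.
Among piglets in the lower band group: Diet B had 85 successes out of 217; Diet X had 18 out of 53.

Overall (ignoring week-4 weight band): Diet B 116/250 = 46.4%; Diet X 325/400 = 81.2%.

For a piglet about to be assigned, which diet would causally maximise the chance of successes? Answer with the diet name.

Diet X

Week-4 weight band lies on the pathway diet → week-4 weight band → outcome, so adjusting for it blocks the indirect effect. For the total causal effect of diet, use the unadjusted pooled rates.
Pooled: Diet B 46.4% vs Diet X 81.2%; Diet X is higher overall.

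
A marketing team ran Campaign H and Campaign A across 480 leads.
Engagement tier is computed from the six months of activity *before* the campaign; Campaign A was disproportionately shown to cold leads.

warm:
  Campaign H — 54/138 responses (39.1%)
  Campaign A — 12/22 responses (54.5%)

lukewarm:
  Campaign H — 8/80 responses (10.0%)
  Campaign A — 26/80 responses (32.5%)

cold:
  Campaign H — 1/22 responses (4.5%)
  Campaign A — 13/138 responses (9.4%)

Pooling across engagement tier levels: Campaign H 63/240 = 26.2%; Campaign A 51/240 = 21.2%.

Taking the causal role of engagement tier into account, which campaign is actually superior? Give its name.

Campaign A

Engagement tier differs across campaigns for reasons unrelated to any effect of the campaign itself, and it separately predicts the outcome — a classic confounder. We must compare within engagement tier levels.
Within each level — warm: 39.1% vs 54.5%; lukewarm: 10.0% vs 32.5%; cold: 4.5% vs 9.4% — Campaign A is higher every time.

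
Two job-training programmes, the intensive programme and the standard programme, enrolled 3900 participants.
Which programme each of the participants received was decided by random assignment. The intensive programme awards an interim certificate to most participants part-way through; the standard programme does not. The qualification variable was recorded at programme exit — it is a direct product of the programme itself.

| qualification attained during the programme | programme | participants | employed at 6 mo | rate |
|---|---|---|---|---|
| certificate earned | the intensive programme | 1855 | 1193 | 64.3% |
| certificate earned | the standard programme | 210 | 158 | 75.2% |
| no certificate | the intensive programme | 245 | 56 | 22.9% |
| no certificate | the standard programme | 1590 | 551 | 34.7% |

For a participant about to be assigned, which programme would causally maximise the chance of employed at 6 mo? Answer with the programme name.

the intensive programme

Qualification attained during the programme is recorded after the programme and is itself shifted by it — it sits on the causal path from programme to outcome. Conditioning on a mediator would strip out part of the effect we want; the pooled comparison gives the total causal effect.
Pooled: the intensive programme 59.5% vs the standard programme 39.4%; the intensive programme is higher overall.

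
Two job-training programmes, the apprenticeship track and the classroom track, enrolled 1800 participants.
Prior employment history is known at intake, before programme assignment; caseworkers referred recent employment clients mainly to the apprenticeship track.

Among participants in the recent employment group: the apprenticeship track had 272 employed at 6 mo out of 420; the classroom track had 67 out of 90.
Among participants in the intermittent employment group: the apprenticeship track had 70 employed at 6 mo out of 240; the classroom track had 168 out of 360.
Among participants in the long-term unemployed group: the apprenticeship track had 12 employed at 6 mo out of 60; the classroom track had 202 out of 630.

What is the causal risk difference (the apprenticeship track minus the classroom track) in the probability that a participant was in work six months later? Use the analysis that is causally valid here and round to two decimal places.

-0.13

The prior employment history-specific comparison favours the classroom track throughout, but the pooled figures favour the apprenticeship track. The question is whether to condition on prior employment history.
Nothing the programme does changes prior employment history; the imbalance is an allocation artefact. With prior employment history also predicting the outcome, the pooled figure is confounded, and the within-stratum comparison is the causal one.
Adjusting over the population distribution of prior employment history: 0.283·(0.648−0.744) + 0.333·(0.292−0.467) + 0.383·(0.200−0.321) = -0.132.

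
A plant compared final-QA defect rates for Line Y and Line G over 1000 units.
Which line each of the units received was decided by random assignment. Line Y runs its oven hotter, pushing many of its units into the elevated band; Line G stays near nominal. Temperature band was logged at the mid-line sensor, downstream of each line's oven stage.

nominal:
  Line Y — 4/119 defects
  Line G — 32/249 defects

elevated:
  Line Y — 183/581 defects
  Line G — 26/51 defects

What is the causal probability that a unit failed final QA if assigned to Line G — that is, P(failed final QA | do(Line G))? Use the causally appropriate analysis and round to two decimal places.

0.19

Because the line influences in-process temperature band, in-process temperature band is a post-treatment mediator, not a confounder. Stratifying on it would bias the estimate; the causal effect is the crude pooled difference.
So P(outcome | do(Line G)) is just the pooled rate for Line G: 58/300 = 0.193.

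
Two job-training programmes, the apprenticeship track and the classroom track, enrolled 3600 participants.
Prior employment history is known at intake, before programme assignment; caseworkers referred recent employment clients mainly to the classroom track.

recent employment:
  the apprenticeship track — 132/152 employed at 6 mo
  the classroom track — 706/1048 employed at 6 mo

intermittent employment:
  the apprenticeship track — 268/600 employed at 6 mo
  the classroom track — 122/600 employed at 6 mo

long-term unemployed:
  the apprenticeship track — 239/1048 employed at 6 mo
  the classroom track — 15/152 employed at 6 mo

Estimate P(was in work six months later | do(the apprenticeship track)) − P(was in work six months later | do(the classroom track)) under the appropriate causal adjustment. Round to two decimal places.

Nothing the programme does changes prior employment history; the imbalance is an allocation artefact. With prior employment history also predicting the outcome, the pooled figure is confounded, and the within-stratum comparison is the causal one.
Adjusting over the population distribution of prior employment history: 0.333·(0.868−0.674) + 0.333·(0.447−0.203) + 0.333·(0.228−0.099) = +0.189.

+0.19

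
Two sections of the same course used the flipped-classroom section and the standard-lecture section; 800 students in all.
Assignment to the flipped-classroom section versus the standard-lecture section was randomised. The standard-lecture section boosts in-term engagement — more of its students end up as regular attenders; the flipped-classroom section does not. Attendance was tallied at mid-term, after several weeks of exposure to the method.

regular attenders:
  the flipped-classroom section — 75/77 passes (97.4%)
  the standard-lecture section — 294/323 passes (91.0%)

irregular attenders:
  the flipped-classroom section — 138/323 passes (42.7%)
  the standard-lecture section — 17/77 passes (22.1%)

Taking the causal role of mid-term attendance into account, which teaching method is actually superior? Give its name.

The mid-term attendance-specific comparison favours the flipped-classroom section throughout, but the pooled figures favour the standard-lecture section. The question is whether to condition on mid-term attendance.
Mid-term attendance lies on the pathway teaching method → mid-term attendance → outcome, so adjusting for it blocks the indirect effect. For the total causal effect of teaching method, use the unadjusted pooled rates.
Pooled: the flipped-classroom section 53.2% vs the standard-lecture section 77.8%; the standard-lecture section is higher overall.

the standard-lecture section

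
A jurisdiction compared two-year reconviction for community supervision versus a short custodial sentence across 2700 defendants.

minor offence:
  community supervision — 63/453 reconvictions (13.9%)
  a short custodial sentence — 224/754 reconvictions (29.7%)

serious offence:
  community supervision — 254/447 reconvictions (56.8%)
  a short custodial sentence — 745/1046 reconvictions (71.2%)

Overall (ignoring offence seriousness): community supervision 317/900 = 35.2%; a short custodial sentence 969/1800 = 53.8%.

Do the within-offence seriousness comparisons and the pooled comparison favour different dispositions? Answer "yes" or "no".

no

Within each offence seriousness level (minor offence 13.9% vs 29.7%; serious offence 56.8% vs 71.2%), community supervision has the lower rate every time. Pooled: 35.2% vs 53.8% — community supervision has the lower rate overall. They agree.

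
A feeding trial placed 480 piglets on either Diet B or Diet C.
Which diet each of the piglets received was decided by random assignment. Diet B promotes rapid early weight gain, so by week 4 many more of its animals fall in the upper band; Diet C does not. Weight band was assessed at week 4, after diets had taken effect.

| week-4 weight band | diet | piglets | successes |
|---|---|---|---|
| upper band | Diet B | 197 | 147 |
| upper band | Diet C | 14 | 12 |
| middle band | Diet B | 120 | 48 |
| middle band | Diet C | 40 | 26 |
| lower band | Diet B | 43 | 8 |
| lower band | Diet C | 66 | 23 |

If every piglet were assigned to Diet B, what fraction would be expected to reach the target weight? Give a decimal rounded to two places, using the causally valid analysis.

The stratified and pooled comparisons disagree (Diet C wins within each week-4 weight band; Diet B wins overall), so the answer turns on the causal role of week-4 weight band.
Stratifying would compare diets among piglets the diets themselves sorted into week-4 weight band groups — a form of selection on an intermediate. The unconditioned pooled rates give the total causal effect.
So P(outcome | do(Diet B)) is just the pooled rate for Diet B: 203/360 = 0.564.

0.56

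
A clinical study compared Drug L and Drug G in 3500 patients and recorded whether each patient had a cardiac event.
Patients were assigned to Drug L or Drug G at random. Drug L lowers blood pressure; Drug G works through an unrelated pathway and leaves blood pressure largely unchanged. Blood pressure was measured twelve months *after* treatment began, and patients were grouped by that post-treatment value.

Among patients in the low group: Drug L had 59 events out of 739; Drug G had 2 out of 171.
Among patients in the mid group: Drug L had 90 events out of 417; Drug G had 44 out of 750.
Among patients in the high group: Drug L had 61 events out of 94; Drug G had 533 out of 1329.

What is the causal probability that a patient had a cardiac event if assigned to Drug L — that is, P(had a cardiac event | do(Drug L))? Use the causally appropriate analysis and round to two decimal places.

The stratified and pooled comparisons disagree (Drug G wins within each blood pressure; Drug L wins overall), so the answer turns on the causal role of blood pressure.
Stratifying would compare drugs among patients the drugs themselves sorted into blood pressure groups — a form of selection on an intermediate. The unconditioned pooled rates give the total causal effect.
So P(outcome | do(Drug L)) is just the pooled rate for Drug L: 210/1250 = 0.168.

0.17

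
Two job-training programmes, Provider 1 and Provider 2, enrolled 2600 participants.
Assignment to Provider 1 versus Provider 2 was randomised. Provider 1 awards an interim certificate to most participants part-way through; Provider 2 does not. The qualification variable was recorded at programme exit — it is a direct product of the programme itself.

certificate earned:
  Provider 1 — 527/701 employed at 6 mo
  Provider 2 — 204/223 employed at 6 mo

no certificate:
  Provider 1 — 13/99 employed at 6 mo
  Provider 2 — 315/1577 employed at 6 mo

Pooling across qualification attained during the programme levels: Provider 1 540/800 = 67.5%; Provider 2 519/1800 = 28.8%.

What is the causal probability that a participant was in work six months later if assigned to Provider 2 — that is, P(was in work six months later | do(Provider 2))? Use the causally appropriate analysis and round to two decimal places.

0.29

Because the programme influences qualification attained during the programme, qualification attained during the programme is a post-treatment mediator, not a confounder. Stratifying on it would bias the estimate; the causal effect is the crude pooled difference.
So P(outcome | do(Provider 2)) is just the pooled rate for Provider 2: 519/1800 = 0.288.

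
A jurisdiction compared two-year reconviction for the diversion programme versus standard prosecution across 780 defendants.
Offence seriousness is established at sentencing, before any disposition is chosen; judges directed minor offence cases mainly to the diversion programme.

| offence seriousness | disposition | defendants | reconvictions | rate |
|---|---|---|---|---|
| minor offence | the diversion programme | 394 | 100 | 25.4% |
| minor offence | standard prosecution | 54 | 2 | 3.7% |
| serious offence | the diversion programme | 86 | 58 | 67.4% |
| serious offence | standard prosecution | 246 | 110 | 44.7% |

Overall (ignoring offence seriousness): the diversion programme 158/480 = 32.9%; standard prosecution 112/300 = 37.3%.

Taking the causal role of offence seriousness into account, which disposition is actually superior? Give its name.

standard prosecution

Since offence seriousness is a pre-existing factor (not a product of the disposition) and it affects the outcome on its own, it is a confounder. The stratified rates, not the pooled rate, identify the causal effect.
Within each level — minor offence: 25.4% vs 3.7%; serious offence: 67.4% vs 44.7% — standard prosecution is lower every time.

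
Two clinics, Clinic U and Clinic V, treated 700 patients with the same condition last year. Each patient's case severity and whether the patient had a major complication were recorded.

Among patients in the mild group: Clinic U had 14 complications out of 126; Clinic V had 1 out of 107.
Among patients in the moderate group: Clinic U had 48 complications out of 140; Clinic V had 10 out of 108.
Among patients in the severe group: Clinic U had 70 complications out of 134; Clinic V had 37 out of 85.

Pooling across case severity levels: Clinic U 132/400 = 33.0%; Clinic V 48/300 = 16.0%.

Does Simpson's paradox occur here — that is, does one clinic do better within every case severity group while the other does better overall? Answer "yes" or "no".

no

Within each case severity level (mild 11.1% vs 0.9%; moderate 34.3% vs 9.3%; severe 52.2% vs 43.5%), Clinic V has the lower rate every time. Pooled: 33.0% vs 16.0% — Clinic V has the lower rate overall. They agree.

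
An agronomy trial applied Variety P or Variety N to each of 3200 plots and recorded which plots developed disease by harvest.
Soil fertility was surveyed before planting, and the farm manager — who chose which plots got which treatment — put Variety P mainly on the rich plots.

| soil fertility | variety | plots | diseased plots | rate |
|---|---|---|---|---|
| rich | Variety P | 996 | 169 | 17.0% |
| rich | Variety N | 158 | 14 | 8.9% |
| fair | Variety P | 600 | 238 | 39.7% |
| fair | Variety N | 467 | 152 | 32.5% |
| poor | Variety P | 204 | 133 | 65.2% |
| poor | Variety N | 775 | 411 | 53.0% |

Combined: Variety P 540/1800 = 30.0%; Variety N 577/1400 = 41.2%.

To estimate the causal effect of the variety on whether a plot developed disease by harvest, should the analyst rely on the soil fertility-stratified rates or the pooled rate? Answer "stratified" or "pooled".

stratified

The soil fertility-specific comparison favours Variety N throughout, but the pooled figures favour Variety P. The question is whether to condition on soil fertility.
Soil fertility differs across varietys for reasons unrelated to any effect of the variety itself, and it separately predicts the outcome — a classic confounder. We must compare within soil fertility levels.
Within each level — rich: 17.0% vs 8.9%; fair: 39.7% vs 32.5%; poor: 65.2% vs 53.0% — Variety N is lower every time.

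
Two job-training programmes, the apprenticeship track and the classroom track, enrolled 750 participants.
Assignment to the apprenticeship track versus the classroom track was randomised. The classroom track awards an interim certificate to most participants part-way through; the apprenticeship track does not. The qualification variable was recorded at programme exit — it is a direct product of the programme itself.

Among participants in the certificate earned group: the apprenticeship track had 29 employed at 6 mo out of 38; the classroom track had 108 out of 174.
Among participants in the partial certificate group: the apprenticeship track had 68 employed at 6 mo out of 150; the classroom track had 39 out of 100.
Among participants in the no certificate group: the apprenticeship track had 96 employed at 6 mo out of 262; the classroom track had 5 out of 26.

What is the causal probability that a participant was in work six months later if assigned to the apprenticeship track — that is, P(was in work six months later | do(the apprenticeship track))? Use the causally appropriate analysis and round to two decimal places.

0.43

Within every qualification attained during the programme level the apprenticeship track has the higher rate, yet pooled the classroom track does — Simpson's reversal.
Qualification attained during the programme lies on the pathway programme → qualification attained during the programme → outcome, so adjusting for it blocks the indirect effect. For the total causal effect of programme, use the unadjusted pooled rates.
So P(outcome | do(the apprenticeship track)) is just the pooled rate for the apprenticeship track: 193/450 = 0.429.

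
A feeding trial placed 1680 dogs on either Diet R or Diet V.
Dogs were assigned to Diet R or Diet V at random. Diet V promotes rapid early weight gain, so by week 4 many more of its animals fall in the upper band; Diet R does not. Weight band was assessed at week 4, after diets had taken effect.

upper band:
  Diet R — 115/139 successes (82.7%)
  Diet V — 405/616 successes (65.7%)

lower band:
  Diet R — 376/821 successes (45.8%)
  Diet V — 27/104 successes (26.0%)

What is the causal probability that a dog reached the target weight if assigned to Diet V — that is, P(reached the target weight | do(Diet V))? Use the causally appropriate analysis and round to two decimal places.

Diet R is higher inside every week-4 weight band stratum but Diet V is higher in aggregate. Whether to stratify depends on how week-4 weight band relates to the diet.
Because the diet influences week-4 weight band, week-4 weight band is a post-treatment mediator, not a confounder. Stratifying on it would bias the estimate; the causal effect is the crude pooled difference.
So P(outcome | do(Diet V)) is just the pooled rate for Diet V: 432/720 = 0.600.

0.60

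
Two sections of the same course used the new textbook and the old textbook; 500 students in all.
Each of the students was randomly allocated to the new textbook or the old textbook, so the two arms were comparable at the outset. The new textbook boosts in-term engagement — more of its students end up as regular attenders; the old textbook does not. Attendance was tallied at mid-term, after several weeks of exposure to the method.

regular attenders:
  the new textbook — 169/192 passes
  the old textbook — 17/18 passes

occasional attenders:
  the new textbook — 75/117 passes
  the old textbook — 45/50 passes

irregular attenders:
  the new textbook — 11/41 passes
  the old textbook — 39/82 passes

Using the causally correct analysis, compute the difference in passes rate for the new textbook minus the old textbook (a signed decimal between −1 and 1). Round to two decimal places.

+0.06

Within every mid-term attendance level the old textbook has the higher rate, yet pooled the new textbook does — Simpson's reversal.
The distribution of mid-term attendance is itself part of what the teaching method does — it is an intermediate outcome. Holding it fixed would remove that part of the effect; the total effect is the pooled difference.
The causal difference is the pooled difference: 0.729 − 0.673 = +0.055.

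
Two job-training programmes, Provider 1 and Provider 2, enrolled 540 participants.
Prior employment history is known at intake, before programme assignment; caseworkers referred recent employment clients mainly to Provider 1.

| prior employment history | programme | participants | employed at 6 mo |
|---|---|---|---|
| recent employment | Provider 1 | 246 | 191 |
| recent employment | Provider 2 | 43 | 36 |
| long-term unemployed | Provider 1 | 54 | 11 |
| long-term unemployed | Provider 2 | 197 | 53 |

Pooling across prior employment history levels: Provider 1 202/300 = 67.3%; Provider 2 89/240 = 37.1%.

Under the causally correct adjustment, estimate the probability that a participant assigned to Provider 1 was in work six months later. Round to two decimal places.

0.51

The prior employment history-specific comparison favours Provider 2 throughout, but the pooled figures favour Provider 1. The question is whether to condition on prior employment history.
Here prior employment history is a common cause — it drives both which programme a case falls under and the outcome. The crude comparison mixes populations; the stratum-specific rates are the causally relevant ones.
Standardising Provider 1 to the population prior employment history mix: 0.535·191/246 + 0.465·11/54 = 0.510.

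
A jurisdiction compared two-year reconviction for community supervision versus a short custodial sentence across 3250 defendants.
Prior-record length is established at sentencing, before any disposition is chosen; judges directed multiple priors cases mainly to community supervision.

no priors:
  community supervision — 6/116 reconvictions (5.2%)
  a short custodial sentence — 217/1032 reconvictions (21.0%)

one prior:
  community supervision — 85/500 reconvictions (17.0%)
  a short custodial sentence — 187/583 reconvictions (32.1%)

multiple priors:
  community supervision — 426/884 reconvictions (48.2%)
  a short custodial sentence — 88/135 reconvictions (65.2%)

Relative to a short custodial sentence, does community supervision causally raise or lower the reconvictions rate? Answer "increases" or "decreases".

The imbalance in prior-record length arose from how defendants were allocated, not from anything the disposition did; and prior-record length independently affects the outcome. The pooled gap is confounded — condition on prior-record length.
Within each level — no priors: 5.2% vs 21.0%; one prior: 17.0% vs 32.1%; multiple priors: 48.2% vs 65.2% — community supervision is lower every time.

decreases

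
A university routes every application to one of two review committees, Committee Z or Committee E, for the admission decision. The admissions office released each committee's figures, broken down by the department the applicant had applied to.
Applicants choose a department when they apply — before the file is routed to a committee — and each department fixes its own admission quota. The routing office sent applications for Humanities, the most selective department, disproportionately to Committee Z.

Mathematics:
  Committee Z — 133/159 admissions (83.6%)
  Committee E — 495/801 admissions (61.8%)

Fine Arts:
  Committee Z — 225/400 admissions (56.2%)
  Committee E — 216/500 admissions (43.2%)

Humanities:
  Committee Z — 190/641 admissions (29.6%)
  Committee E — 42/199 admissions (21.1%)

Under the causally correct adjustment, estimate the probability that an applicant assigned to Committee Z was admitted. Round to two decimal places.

The stratified and pooled comparisons disagree (Committee Z wins within each department; Committee E wins overall), so the answer turns on the causal role of department.
Nothing the review committee does changes department; the imbalance is an allocation artefact. With department also predicting the outcome, the pooled figure is confounded, and the within-stratum comparison is the causal one.
Standardising Committee Z to the population department mix: 0.356·133/159 + 0.333·225/400 + 0.311·190/641 = 0.577.

0.58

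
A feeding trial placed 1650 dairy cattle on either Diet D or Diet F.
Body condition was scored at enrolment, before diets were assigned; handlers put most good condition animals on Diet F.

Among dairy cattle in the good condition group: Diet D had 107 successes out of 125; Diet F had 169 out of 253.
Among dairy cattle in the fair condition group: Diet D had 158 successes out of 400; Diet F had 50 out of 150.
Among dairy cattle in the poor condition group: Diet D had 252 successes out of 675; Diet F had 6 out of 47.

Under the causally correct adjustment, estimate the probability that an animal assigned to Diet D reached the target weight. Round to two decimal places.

0.49

The starting body condition-specific comparison favours Diet D throughout, but the pooled figures favour Diet F. The question is whether to condition on starting body condition.
Nothing the diet does changes starting body condition; the imbalance is an allocation artefact. With starting body condition also predicting the outcome, the pooled figure is confounded, and the within-stratum comparison is the causal one.
Standardising Diet D to the population starting body condition mix: 0.229·107/125 + 0.333·158/400 + 0.438·252/675 = 0.491.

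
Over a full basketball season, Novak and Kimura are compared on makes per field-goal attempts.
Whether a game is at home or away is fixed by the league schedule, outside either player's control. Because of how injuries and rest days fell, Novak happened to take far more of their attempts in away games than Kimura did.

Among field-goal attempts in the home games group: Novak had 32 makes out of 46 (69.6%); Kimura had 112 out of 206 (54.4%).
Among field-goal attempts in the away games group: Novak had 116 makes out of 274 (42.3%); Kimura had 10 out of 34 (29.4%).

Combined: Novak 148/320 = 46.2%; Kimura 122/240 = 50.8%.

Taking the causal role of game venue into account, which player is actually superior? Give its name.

Novak

The imbalance in game venue arose from how field-goal attempts were allocated, not from anything the player did; and game venue independently affects the outcome. The pooled gap is confounded — condition on game venue.
Within each level — home games: 69.6% vs 54.4%; away games: 42.3% vs 29.4% — Novak is higher every time.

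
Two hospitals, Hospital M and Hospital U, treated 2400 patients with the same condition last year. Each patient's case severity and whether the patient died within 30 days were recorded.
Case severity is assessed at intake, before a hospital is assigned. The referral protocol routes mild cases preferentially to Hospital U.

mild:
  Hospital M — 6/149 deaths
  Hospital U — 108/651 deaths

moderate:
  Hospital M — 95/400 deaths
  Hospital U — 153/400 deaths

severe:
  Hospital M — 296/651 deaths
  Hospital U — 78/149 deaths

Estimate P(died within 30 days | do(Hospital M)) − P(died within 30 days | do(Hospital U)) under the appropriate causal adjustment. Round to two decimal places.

The imbalance in case severity arose from how patients were allocated, not from anything the hospital did; and case severity independently affects the outcome. The pooled gap is confounded — condition on case severity.
Adjusting over the population distribution of case severity: 0.333·(0.040−0.166) + 0.333·(0.237−0.383) + 0.333·(0.455−0.523) = -0.113.

-0.11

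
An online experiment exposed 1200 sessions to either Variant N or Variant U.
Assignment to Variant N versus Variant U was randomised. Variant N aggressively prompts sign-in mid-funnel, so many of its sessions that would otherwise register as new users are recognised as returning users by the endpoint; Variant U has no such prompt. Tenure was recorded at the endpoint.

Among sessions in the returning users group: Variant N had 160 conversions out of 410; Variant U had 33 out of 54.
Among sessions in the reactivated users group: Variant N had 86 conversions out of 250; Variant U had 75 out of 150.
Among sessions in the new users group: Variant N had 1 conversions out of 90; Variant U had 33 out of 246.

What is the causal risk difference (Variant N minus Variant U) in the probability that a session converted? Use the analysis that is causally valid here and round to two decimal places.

Variant U is higher inside every user tenure stratum but Variant N is higher in aggregate. Whether to stratify depends on how user tenure relates to the variant.
Because the variant influences user tenure, user tenure is a post-treatment mediator, not a confounder. Stratifying on it would bias the estimate; the causal effect is the crude pooled difference.
The causal difference is the pooled difference: 0.329 − 0.313 = +0.016.

+0.02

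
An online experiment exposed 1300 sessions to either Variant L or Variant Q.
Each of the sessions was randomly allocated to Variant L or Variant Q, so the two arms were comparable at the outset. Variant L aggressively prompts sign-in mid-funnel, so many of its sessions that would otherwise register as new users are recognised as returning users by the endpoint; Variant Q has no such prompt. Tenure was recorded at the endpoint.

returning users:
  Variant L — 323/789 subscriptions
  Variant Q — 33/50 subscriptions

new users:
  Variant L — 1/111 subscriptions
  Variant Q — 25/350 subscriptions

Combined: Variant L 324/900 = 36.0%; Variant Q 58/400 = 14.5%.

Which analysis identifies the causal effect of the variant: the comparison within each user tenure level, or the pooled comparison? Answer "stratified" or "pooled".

Stratifying would compare variants among sessions the variants themselves sorted into user tenure groups — a form of selection on an intermediate. The unconditioned pooled rates give the total causal effect.
Pooled: Variant L 36.0% vs Variant Q 14.5%; Variant L is higher overall.

pooled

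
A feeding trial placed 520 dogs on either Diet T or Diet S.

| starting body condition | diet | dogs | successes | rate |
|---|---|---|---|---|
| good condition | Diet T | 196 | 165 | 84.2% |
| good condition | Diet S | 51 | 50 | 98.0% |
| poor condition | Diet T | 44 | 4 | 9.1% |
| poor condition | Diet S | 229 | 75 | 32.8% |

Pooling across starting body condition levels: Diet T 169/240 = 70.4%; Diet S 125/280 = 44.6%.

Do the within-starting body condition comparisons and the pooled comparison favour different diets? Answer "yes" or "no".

yes

Within each starting body condition level (good condition 84.2% vs 98.0%; poor condition 9.1% vs 32.8%), Diet S has the higher rate every time. Pooled: 70.4% vs 44.6% — Diet T has the higher rate overall. The two comparisons disagree.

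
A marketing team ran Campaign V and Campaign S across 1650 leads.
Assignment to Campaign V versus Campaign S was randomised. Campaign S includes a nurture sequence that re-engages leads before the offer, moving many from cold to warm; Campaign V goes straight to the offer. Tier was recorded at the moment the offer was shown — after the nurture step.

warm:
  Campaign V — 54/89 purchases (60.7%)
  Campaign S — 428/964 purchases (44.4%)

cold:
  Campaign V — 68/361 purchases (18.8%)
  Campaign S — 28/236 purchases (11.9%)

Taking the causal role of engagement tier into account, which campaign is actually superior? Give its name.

Within every engagement tier level Campaign V has the higher rate, yet pooled Campaign S does — Simpson's reversal.
Engagement tier lies on the pathway campaign → engagement tier → outcome, so adjusting for it blocks the indirect effect. For the total causal effect of campaign, use the unadjusted pooled rates.
Pooled: Campaign V 27.1% vs Campaign S 38.0%; Campaign S is higher overall.

Campaign S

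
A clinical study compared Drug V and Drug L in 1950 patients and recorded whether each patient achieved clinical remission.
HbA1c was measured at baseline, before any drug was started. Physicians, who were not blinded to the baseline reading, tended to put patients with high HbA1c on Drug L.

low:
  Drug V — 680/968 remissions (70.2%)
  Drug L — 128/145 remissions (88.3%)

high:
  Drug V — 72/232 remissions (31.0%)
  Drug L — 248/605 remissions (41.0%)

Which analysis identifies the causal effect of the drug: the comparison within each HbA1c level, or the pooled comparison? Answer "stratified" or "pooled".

stratified

The HbA1c-specific comparison favours Drug L throughout, but the pooled figures favour Drug V. The question is whether to condition on HbA1c.
HbA1c satisfies the back-door criterion: it is not a descendant of the drug, and it blocks the spurious path from drug to outcome. Adjusting for it (i.e., using the within-HbA1c rates) gives the causal effect.
Within each level — low: 70.2% vs 88.3%; high: 31.0% vs 41.0% — Drug L is higher every time.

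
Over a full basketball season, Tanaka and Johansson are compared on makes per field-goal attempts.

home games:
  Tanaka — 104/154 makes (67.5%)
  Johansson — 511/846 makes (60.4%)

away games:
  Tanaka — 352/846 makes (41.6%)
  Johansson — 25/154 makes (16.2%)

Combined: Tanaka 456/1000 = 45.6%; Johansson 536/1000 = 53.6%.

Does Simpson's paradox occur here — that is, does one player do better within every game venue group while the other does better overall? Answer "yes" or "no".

yes

Within each game venue level (home games 67.5% vs 60.4%; away games 41.6% vs 16.2%), Tanaka has the higher rate every time. Pooled: 45.6% vs 53.6% — Johansson has the higher rate overall. The two comparisons disagree.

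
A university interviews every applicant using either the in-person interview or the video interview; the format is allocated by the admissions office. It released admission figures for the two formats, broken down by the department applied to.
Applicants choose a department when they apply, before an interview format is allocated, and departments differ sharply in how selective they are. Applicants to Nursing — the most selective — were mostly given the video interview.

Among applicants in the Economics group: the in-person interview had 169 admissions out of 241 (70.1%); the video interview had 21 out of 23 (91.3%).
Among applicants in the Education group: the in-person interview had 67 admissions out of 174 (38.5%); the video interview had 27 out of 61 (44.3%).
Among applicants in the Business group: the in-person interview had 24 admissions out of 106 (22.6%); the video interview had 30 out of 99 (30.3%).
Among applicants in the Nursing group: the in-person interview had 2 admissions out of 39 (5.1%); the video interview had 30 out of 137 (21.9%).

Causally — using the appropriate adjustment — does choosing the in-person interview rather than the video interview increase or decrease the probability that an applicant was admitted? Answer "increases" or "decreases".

decreases

the video interview is higher inside every department stratum but the in-person interview is higher in aggregate. Whether to stratify depends on how department relates to the interview format.
The imbalance in department arose from how applicants were allocated, not from anything the interview format did; and department independently affects the outcome. The pooled gap is confounded — condition on department.
Within each level — Economics: 70.1% vs 91.3%; Education: 38.5% vs 44.3%; Business: 22.6% vs 30.3%; Nursing: 5.1% vs 21.9% — the video interview is higher every time.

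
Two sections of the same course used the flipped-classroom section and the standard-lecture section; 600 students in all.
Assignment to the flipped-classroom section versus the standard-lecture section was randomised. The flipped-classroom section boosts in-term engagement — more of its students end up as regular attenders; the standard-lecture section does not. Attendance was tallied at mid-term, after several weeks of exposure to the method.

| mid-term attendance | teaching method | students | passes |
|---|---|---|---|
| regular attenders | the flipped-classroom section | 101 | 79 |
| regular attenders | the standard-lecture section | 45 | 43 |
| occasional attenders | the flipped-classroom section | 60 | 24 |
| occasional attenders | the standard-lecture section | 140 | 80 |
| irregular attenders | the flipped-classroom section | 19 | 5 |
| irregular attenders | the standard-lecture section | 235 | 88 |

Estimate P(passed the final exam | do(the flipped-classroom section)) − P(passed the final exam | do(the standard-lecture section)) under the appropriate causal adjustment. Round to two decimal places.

Mid-term attendance here is a post-treatment variable shaped by the teaching method; conditioning on it would introduce bias rather than remove it. The overall comparison is the causal one.
The causal difference is the pooled difference: 0.600 − 0.502 = +0.098.

+0.10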